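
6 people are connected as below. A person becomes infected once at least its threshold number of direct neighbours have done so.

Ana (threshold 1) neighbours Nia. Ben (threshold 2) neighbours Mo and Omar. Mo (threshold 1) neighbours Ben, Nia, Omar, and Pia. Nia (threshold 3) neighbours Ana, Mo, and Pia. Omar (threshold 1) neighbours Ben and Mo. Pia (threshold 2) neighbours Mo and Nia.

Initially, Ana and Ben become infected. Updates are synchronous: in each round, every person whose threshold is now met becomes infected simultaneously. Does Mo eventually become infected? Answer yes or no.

yes

Round 1 — Ana, Ben become infected (initial).
Round 2 — checking thresholds:
  Mo: 1 of 4 neighbours ≥ 1, becomes infected.
  Nia: 1 of 3 neighbours < 3, holds.
  Omar: 1 of 2 neighbours ≥ 1, becomes infected.
Round 3 — no new infections; cascade stops.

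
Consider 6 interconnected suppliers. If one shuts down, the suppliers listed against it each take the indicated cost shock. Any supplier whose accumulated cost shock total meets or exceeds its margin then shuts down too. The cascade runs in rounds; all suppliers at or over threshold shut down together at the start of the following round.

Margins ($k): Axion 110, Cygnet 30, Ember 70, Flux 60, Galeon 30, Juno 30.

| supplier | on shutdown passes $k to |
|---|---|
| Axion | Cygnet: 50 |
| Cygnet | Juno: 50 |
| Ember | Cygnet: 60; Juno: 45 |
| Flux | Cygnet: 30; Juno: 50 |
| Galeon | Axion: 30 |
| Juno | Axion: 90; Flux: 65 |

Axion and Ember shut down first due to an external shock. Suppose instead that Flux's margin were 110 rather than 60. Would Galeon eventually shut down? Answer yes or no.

no

With Flux's margin at 110:
Round 1 — Axion, Ember shut down (initial).
  Cygnet: +50+60 → 110 ≥ 30
  Juno: +45 → 45 ≥ 30
Round 2 — Cygnet, Juno shut down.
  Flux: +65 → 65 < 110
No further shutdowns.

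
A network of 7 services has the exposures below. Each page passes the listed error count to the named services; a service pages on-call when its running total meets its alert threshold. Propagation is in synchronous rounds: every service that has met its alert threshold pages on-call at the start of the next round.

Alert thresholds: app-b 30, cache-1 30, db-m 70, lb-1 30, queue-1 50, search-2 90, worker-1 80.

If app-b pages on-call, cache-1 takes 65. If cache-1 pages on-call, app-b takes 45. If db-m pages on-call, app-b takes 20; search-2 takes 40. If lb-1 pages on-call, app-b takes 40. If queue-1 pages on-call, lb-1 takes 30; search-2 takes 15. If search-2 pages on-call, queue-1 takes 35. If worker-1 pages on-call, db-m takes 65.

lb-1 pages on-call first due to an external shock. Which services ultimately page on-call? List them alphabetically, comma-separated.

Round 1 — lb-1 pages on-call (initial).
  app-b: +40 → 40 ≥ 30
Round 2 — app-b pages on-call.
  cache-1: +65 → 65 ≥ 30
Round 3 — cache-1 pages on-call.
No further pages.

app-b, cache-1, lb-1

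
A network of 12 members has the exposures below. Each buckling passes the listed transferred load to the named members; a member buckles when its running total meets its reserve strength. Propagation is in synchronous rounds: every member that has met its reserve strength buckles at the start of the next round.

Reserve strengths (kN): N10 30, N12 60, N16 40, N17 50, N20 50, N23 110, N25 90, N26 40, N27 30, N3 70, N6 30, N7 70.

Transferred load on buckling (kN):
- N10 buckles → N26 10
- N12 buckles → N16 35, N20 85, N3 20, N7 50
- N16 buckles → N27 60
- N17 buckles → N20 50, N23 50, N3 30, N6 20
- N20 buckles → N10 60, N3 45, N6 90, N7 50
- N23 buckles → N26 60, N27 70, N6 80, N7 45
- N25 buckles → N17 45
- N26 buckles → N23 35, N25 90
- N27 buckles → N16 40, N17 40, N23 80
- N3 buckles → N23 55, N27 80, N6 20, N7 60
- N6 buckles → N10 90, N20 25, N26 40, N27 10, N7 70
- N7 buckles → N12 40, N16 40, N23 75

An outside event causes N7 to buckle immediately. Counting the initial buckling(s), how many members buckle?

11

Round 1 — N7 buckles (initial).
  N12: +40 → 40 < 60
  N16: +40 → 40 ≥ 40
  N23: +75 → 75 < 110
Round 2 — N16 buckles.
  N27: +60 → 60 ≥ 30
Round 3 — N27 buckles.
  N17: +40 → 40 < 50
  N23: +80 → 155 ≥ 110
Round 4 — N23 buckles.
  N26: +60 → 60 ≥ 40
  N6: +80 → 80 ≥ 30
Round 5 — N26, N6 buckle.
  N10: +90 → 90 ≥ 30
  N20: +25 → 25 < 50
  N25: +90 → 90 ≥ 90
Round 6 — N10, N25 buckle.
  N17: +45 → 85 ≥ 50
Round 7 — N17 buckles.
  N20: +50 → 75 ≥ 50
  N3: +30 → 30 < 70
Round 8 — N20 buckles.
  N3: +45 → 75 ≥ 70
Round 9 — N3 buckles.
No further bucklings.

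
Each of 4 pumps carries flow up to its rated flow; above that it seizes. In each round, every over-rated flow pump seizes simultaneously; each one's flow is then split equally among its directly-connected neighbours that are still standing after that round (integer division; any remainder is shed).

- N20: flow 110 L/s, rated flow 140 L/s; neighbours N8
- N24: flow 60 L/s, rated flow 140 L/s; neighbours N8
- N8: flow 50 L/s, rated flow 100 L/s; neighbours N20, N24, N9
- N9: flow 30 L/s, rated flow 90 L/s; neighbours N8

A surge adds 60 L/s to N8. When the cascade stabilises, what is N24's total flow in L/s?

96

Round 1 — N8 at 110 > 100. N8 seizes.
  N8 sheds 110 L/s to N20, N24, N9: 36 each (2 lost).
    N20: 110+36 = 146 > 140
    N24: 60+36 = 96 ≤ 140
    N9: 30+36 = 66 ≤ 90
Round 2 — N20 seizes.
  N20 sheds 146 L/s: no online neighbours, lost.
No further seizures.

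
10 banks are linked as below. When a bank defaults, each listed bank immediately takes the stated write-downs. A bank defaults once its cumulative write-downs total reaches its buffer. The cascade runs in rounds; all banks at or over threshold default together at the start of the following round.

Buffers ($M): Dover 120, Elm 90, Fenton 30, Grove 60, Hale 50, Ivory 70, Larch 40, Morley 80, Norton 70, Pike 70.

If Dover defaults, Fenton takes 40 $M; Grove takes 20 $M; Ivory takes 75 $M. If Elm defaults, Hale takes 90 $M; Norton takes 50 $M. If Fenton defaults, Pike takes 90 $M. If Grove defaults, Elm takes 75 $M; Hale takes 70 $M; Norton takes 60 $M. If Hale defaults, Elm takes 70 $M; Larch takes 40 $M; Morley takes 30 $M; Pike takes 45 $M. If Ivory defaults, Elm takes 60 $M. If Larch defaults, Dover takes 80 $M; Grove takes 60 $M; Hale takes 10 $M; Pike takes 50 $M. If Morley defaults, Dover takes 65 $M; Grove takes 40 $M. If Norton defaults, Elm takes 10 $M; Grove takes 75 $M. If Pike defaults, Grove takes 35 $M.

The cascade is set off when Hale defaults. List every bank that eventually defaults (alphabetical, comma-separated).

Elm, Grove, Hale, Larch, Norton, Pike

Round 1 — Hale defaults (initial).
  Elm: +70 → 70 < 90
  Larch: +40 → 40 ≥ 40
  Morley: +30 → 30 < 80
  Pike: +45 → 45 < 70
Round 2 — Larch defaults.
  Dover: +80 → 80 < 120
  Grove: +60 → 60 ≥ 60
  Pike: +50 → 95 ≥ 70
Round 3 — Grove, Pike default.
  Elm: +75 → 145 ≥ 90
  Norton: +60 → 60 < 70
Round 4 — Elm defaults.
  Norton: +50 → 110 ≥ 70
Round 5 — Norton defaults.
No further defaults.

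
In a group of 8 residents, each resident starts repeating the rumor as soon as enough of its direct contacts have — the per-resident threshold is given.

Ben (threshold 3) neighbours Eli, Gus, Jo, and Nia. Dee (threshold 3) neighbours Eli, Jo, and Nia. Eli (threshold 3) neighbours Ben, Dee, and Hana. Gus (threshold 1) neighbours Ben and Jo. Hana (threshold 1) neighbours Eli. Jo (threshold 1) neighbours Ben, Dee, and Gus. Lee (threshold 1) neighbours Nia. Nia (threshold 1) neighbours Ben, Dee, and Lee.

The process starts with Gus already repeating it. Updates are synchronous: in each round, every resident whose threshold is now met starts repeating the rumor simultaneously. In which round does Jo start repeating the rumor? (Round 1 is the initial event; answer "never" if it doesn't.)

Round 1 — Gus starts repeating the rumor (initial).
Round 2 — checking thresholds:
  Ben: 1 of 4 neighbours < 3, below threshold.
  Jo: 1 of 3 neighbours ≥ 1, starts repeating the rumor.
Round 3 — no new spreads; cascade stops.

2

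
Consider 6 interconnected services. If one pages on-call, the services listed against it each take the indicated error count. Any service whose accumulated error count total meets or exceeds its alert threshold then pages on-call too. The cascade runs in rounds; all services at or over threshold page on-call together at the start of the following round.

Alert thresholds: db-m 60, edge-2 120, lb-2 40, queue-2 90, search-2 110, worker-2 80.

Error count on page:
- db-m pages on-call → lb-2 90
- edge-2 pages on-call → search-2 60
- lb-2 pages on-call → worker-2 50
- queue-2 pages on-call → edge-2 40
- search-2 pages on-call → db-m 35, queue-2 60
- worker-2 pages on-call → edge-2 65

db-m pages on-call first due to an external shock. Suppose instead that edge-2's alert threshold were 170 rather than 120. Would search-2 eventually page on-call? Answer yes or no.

With edge-2's alert threshold at 170:
Round 1 — db-m pages on-call (initial).
  lb-2: +90 → 90 ≥ 40
Round 2 — lb-2 pages on-call.
  worker-2: +50 → 50 < 80
No further pages.

no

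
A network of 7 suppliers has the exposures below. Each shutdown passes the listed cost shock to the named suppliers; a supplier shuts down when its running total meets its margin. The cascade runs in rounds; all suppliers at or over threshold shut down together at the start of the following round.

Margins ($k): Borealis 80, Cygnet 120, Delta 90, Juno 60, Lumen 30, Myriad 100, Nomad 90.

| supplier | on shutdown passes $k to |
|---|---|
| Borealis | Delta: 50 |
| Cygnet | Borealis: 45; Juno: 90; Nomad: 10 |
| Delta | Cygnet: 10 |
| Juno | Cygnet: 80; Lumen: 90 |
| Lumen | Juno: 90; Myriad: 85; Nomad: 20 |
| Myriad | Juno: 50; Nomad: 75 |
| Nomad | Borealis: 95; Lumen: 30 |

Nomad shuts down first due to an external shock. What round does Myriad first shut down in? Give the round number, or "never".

never

Round 1 — Nomad shuts down (initial).
  Borealis: +95 → 95 ≥ 80
  Lumen: +30 → 30 ≥ 30
Round 2 — Borealis, Lumen shut down.
  Delta: +50 → 50 < 90
  Juno: +90 → 90 ≥ 60
  Myriad: +85 → 85 < 100
Round 3 — Juno shuts down.
  Cygnet: +80 → 80 < 120
No further shutdowns.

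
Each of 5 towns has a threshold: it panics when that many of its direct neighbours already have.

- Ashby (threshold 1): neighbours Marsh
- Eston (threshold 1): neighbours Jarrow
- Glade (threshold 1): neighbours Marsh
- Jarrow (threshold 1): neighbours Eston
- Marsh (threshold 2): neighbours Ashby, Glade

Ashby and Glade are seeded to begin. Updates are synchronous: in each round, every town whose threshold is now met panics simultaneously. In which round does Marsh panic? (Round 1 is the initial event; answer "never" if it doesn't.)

2

Round 1 — Ashby, Glade panic (initial).
Round 2 — checking thresholds:
  Marsh: 2 of 2 neighbours ≥ 2, panics.
Round 3 — no new panics; cascade stops.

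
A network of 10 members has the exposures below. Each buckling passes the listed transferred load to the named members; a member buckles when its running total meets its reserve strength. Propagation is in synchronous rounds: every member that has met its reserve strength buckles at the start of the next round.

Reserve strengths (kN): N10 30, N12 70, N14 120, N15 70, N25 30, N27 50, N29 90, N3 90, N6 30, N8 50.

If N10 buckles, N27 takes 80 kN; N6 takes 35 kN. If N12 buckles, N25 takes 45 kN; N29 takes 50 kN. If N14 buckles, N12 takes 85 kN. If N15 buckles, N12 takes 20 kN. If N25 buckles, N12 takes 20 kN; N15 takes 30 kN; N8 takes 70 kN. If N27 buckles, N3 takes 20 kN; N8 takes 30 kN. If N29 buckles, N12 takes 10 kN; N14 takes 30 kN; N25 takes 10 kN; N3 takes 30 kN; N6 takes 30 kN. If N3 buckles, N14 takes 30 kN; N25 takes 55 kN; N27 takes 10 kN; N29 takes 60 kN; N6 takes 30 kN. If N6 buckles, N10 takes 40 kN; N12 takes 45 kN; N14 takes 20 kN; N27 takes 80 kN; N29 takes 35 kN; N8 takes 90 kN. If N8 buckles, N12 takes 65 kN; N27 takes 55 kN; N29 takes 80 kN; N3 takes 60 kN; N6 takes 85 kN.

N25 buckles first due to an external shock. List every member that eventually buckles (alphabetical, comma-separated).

Round 1 — N25 buckles (initial).
  N12: +20 → 20 < 70
  N15: +30 → 30 < 70
  N8: +70 → 70 ≥ 50
Round 2 — N8 buckles.
  N12: +65 → 85 ≥ 70
  N27: +55 → 55 ≥ 50
  N29: +80 → 80 < 90
  N3: +60 → 60 < 90
  N6: +85 → 85 ≥ 30
Round 3 — N12, N27, N6 buckle.
  N10: +40 → 40 ≥ 30
  N14: +20 → 20 < 120
  N29: +50+35 → 165 ≥ 90
  N3: +20 → 80 < 90
Round 4 — N10, N29 buckle.
  N14: +30 → 50 < 120
  N3: +30 → 110 ≥ 90
Round 5 — N3 buckles.
  N14: +30 → 80 < 120
No further bucklings.

N10, N12, N25, N27, N29, N3, N6, N8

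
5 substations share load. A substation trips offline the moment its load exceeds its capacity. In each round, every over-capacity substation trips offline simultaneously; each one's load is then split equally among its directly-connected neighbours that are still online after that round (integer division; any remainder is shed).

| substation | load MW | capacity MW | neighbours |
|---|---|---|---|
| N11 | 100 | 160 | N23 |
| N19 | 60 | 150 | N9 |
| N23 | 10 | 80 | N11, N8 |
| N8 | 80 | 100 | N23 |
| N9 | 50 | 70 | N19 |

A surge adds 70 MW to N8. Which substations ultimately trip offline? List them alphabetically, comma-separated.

N11, N23, N8

Round 1 — N8 at 150 > 100. N8 trips offline.
  N8 sheds 150 MW to N23: 150 each.
    N23: 10+150 = 160 > 80
Round 2 — N23 trips offline.
  N23 sheds 160 MW to N11: 160 each.
    N11: 100+160 = 260 > 160
Round 3 — N11 trips offline.
  N11 sheds 260 MW: no online neighbours, lost.
No further trips.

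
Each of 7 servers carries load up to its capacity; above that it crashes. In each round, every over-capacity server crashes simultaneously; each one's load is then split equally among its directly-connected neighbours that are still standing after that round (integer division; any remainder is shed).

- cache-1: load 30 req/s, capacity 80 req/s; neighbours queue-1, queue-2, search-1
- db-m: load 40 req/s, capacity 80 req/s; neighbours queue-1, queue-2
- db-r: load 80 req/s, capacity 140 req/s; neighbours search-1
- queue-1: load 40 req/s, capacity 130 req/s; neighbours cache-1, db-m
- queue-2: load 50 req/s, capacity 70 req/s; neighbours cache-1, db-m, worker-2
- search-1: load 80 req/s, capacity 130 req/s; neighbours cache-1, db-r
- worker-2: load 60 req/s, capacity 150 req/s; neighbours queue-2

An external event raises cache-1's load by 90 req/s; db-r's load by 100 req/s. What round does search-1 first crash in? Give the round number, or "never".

2

Round 1 — cache-1 at 120 > 80; db-r at 180 > 140. cache-1, db-r crash.
  cache-1 sheds 120 req/s to queue-1, queue-2, search-1: 40 each.
    queue-1: 40+40 = 80 ≤ 130
    queue-2: 50+40 = 90 > 70
    search-1: 80+40 = 120 ≤ 130
  db-r sheds 180 req/s to search-1: 180 each.
    search-1: 120+180 = 300 > 130
Round 2 — queue-2, search-1 crash.
  queue-2 sheds 90 req/s to db-m, worker-2: 45 each.
    db-m: 40+45 = 85 > 80
    worker-2: 60+45 = 105 ≤ 150
  search-1 sheds 300 req/s: no online neighbours, lost.
Round 3 — db-m crashes.
  db-m sheds 85 req/s to queue-1: 85 each.
    queue-1: 80+85 = 165 > 130
Round 4 — queue-1 crashes.
  queue-1 sheds 165 req/s: no online neighbours, lost.
No further crashes.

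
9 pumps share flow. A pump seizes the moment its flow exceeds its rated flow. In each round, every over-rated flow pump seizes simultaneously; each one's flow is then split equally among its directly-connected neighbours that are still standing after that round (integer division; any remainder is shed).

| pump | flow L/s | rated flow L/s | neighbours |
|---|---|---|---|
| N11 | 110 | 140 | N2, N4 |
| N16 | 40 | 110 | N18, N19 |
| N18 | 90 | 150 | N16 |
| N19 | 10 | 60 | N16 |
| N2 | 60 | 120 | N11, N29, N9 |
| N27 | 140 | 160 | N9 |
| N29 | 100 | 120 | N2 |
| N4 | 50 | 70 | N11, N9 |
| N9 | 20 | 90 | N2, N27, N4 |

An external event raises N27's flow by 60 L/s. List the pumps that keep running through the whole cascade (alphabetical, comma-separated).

Round 1 — N27 at 200 > 160. N27 seizes.
  N27 sheds 200 L/s to N9: 200 each.
    N9: 20+200 = 220 > 90
Round 2 — N9 seizes.
  N9 sheds 220 L/s to N2, N4: 110 each.
    N2: 60+110 = 170 > 120
    N4: 50+110 = 160 > 70
Round 3 — N2, N4 seize.
  N2 sheds 170 L/s to N11, N29: 85 each.
    N11: 110+85 = 195 > 140
    N29: 100+85 = 185 > 120
  N4 sheds 160 L/s to N11: 160 each.
    N11: 195+160 = 355 > 140
Round 4 — N11, N29 seize.
  N11 sheds 355 L/s: no online neighbours, lost.
  N29 sheds 185 L/s: no online neighbours, lost.
No further seizures.

N16, N18, N19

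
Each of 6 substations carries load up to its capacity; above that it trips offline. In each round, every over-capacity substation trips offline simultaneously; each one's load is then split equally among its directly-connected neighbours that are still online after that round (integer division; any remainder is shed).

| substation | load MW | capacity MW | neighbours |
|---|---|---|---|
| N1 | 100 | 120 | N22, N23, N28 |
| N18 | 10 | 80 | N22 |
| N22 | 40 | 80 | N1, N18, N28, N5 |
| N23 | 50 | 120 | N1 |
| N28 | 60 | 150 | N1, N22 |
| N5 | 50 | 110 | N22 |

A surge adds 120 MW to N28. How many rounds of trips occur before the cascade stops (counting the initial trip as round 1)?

Round 1 — N28 at 180 > 150. N28 trips offline.
  N28 sheds 180 MW to N1, N22: 90 each.
    N1: 100+90 = 190 > 120
    N22: 40+90 = 130 > 80
Round 2 — N1, N22 trip offline.
  N1 sheds 190 MW to N23: 190 each.
    N23: 50+190 = 240 > 120
  N22 sheds 130 MW to N18, N5: 65 each.
    N18: 10+65 = 75 ≤ 80
    N5: 50+65 = 115 > 110
Round 3 — N23, N5 trip offline.
  N23 sheds 240 MW: no online neighbours, lost.
  N5 sheds 115 MW: no online neighbours, lost.
No further trips.

3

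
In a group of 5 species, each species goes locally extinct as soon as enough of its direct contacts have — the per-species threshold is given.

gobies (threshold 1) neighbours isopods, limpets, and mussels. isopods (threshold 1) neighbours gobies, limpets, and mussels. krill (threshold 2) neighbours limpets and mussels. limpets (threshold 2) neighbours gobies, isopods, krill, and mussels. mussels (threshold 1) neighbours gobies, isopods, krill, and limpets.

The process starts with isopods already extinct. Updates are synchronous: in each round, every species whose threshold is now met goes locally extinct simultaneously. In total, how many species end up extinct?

5

Round 1 — isopods goes locally extinct (initial).
Round 2 — checking thresholds:
  gobies: 1 of 3 neighbours ≥ 1, goes locally extinct.
  limpets: 1 of 4 neighbours < 2, below threshold.
  mussels: 1 of 4 neighbours ≥ 1, goes locally extinct.
Round 3 — checking thresholds:
  krill: 1 of 2 neighbours < 2, below threshold.
  limpets: 3 of 4 neighbours ≥ 2, goes locally extinct.
Round 4 — checking thresholds:
  krill: 2 of 2 neighbours ≥ 2, goes locally extinct.
Round 5 — no new extinctions; cascade stops.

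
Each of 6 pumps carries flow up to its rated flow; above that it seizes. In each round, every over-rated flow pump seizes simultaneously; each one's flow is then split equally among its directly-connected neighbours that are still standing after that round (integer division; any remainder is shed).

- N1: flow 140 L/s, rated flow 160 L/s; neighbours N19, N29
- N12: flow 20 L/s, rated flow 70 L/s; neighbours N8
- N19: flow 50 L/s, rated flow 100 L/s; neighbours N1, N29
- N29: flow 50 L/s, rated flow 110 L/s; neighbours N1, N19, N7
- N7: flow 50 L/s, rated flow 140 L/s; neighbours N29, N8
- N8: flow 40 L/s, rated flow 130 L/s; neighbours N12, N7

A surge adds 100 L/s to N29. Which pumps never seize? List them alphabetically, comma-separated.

N12, N7, N8

Round 1 — N29 at 150 > 110. N29 seizes.
  N29 sheds 150 L/s to N1, N19, N7: 50 each.
    N1: 140+50 = 190 > 160
    N19: 50+50 = 100 ≤ 100
    N7: 50+50 = 100 ≤ 140
Round 2 — N1 seizes.
  N1 sheds 190 L/s to N19: 190 each.
    N19: 100+190 = 290 > 100
Round 3 — N19 seizes.
  N19 sheds 290 L/s: no online neighbours, lost.
No further seizures.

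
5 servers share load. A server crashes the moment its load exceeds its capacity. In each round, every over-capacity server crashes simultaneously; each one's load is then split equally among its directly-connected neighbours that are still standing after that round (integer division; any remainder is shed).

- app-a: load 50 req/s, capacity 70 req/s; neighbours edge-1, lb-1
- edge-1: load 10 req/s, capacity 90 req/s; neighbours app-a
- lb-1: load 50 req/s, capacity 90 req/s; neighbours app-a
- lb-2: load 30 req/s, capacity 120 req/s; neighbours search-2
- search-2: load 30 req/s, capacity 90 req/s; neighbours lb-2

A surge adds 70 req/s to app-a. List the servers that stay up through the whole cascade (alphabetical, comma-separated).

Round 1 — app-a at 120 > 70. app-a crashes.
  app-a sheds 120 req/s to edge-1, lb-1: 60 each.
    edge-1: 10+60 = 70 ≤ 90
    lb-1: 50+60 = 110 > 90
Round 2 — lb-1 crashes.
  lb-1 sheds 110 req/s: no online neighbours, lost.
No further crashes.

edge-1, lb-2, search-2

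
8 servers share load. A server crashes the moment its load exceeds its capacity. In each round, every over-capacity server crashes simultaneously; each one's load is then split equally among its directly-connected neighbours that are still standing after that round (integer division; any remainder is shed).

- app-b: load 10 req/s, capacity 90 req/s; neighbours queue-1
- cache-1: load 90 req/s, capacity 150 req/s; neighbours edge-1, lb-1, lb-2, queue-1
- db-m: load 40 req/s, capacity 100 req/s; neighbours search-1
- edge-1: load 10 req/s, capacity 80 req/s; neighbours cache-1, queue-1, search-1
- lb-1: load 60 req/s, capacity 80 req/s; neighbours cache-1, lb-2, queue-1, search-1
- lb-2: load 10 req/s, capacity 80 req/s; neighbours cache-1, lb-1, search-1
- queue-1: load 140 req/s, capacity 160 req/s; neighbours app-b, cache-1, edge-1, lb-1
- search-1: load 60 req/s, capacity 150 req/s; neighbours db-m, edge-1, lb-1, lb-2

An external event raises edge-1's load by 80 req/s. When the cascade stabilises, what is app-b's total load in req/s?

Round 1 — edge-1 at 90 > 80. edge-1 crashes.
  edge-1 sheds 90 req/s to cache-1, queue-1, search-1: 30 each.
    cache-1: 90+30 = 120 ≤ 150
    queue-1: 140+30 = 170 > 160
    search-1: 60+30 = 90 ≤ 150
Round 2 — queue-1 crashes.
  queue-1 sheds 170 req/s to app-b, cache-1, lb-1: 56 each (2 lost).
    app-b: 10+56 = 66 ≤ 90
    cache-1: 120+56 = 176 > 150
    lb-1: 60+56 = 116 > 80
Round 3 — cache-1, lb-1 crash.
  cache-1 sheds 176 req/s to lb-2: 176 each.
    lb-2: 10+176 = 186 > 80
  lb-1 sheds 116 req/s to lb-2, search-1: 58 each.
    lb-2: 186+58 = 244 > 80
    search-1: 90+58 = 148 ≤ 150
Round 4 — lb-2 crashes.
  lb-2 sheds 244 req/s to search-1: 244 each.
    search-1: 148+244 = 392 > 150
Round 5 — search-1 crashes.
  search-1 sheds 392 req/s to db-m: 392 each.
    db-m: 40+392 = 432 > 100
Round 6 — db-m crashes.
  db-m sheds 432 req/s: no online neighbours, lost.
No further crashes.

66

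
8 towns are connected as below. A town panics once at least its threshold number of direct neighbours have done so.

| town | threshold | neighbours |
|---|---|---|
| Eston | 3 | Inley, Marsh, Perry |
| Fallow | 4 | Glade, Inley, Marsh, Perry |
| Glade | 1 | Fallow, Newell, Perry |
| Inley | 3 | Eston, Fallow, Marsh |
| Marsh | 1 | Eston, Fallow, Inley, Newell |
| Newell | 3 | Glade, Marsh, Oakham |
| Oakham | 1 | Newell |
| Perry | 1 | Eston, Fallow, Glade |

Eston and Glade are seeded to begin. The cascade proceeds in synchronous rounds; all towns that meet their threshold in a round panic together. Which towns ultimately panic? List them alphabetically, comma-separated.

Eston, Glade, Marsh, Perry

Round 1 — Eston, Glade panic (initial).
Round 2 — checking thresholds:
  Fallow: 1 of 4 neighbours < 4, not yet.
  Inley: 1 of 3 neighbours < 3, not yet.
  Marsh: 1 of 4 neighbours ≥ 1, panics.
  Newell: 1 of 3 neighbours < 3, not yet.
  Perry: 2 of 3 neighbours ≥ 1, panics.
Round 3 — no new panics; cascade stops.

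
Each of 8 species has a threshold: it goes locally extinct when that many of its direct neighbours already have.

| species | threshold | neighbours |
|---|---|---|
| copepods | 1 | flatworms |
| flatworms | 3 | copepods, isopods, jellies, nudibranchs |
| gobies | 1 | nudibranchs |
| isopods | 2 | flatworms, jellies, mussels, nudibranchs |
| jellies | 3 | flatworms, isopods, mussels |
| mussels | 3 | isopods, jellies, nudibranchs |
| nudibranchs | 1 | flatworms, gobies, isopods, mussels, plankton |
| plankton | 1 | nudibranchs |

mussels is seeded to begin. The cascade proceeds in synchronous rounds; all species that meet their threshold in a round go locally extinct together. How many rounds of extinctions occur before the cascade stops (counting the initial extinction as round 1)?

Round 1 — mussels goes locally extinct (initial).
Round 2 — checking thresholds:
  isopods: 1 of 4 neighbours < 2, not yet.
  jellies: 1 of 3 neighbours < 3, not yet.
  nudibranchs: 1 of 5 neighbours ≥ 1, goes locally extinct.
Round 3 — checking thresholds:
  flatworms: 1 of 4 neighbours < 3, not yet.
  gobies: 1 of 1 neighbours ≥ 1, goes locally extinct.
  isopods: 2 of 4 neighbours ≥ 2, goes locally extinct.
  jellies: 1 of 3 neighbours < 3, not yet.
  plankton: 1 of 1 neighbours ≥ 1, goes locally extinct.
Round 4 — no new extinctions; cascade stops.

3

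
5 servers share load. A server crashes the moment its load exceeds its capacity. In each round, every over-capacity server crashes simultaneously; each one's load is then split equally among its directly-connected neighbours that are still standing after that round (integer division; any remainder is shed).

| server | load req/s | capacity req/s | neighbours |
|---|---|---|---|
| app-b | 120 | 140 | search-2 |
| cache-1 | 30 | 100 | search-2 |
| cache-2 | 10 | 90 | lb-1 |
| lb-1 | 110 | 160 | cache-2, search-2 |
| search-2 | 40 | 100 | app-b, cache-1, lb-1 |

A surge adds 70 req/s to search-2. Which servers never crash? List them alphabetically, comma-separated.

cache-1, cache-2, lb-1

Round 1 — search-2 at 110 > 100. search-2 crashes.
  search-2 sheds 110 req/s to app-b, cache-1, lb-1: 36 each (2 lost).
    app-b: 120+36 = 156 > 140
    cache-1: 30+36 = 66 ≤ 100
    lb-1: 110+36 = 146 ≤ 160
Round 2 — app-b crashes.
  app-b sheds 156 req/s: no online neighbours, lost.
No further crashes.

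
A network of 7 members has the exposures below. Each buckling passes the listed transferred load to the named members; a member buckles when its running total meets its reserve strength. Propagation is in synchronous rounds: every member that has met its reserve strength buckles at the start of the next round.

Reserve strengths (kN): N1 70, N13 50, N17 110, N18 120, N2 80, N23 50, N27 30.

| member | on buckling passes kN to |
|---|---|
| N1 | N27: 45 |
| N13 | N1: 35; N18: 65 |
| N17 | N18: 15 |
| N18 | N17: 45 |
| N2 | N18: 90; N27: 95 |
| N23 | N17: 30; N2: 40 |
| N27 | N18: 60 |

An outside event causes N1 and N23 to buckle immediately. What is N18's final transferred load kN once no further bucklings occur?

60

Round 1 — N1, N23 buckle (initial).
  N17: +30 → 30 < 110
  N2: +40 → 40 < 80
  N27: +45 → 45 ≥ 30
Round 2 — N27 buckles.
  N18: +60 → 60 < 120
No further bucklings.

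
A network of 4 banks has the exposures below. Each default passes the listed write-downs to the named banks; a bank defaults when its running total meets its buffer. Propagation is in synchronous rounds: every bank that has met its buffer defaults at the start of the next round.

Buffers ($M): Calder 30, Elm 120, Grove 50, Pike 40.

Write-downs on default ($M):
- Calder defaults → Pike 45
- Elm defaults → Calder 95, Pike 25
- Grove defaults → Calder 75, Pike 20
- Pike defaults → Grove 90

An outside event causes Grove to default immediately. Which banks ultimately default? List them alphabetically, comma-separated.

Round 1 — Grove defaults (initial).
  Calder: +75 → 75 ≥ 30
  Pike: +20 → 20 < 40
Round 2 — Calder defaults.
  Pike: +45 → 65 ≥ 40
Round 3 — Pike defaults.
No further defaults.

Calder, Grove, Pike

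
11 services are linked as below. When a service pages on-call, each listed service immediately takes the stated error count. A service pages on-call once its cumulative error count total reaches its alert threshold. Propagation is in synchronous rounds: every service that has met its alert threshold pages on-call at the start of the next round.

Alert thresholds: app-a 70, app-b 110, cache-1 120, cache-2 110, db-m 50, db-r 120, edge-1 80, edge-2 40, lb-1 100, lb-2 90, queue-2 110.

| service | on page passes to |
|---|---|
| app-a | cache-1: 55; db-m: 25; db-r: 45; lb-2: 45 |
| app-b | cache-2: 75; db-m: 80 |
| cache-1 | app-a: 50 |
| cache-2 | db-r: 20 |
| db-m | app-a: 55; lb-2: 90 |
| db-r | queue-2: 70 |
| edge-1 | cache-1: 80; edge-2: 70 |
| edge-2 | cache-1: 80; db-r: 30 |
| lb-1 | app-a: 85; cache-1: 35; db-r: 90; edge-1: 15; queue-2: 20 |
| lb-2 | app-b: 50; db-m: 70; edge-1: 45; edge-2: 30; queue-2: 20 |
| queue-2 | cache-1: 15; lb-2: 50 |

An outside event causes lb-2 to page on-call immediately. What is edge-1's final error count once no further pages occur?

45

Round 1 — lb-2 pages on-call (initial).
  app-b: +50 → 50 < 110
  db-m: +70 → 70 ≥ 50
  edge-1: +45 → 45 < 80
  edge-2: +30 → 30 < 40
  queue-2: +20 → 20 < 110
Round 2 — db-m pages on-call.
  app-a: +55 → 55 < 70
No further pages.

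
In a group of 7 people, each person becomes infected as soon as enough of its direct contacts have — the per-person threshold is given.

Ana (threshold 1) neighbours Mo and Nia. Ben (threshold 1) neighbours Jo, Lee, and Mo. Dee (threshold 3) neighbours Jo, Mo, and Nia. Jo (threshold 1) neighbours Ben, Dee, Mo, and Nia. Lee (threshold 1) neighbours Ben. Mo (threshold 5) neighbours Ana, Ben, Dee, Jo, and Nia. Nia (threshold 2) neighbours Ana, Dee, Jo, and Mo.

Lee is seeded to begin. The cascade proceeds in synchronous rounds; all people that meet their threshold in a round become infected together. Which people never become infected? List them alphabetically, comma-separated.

Ana, Dee, Mo, Nia

Round 1 — Lee becomes infected (initial).
Round 2 — checking thresholds:
  Ben: 1 of 3 neighbours ≥ 1, becomes infected.
Round 3 — checking thresholds:
  Jo: 1 of 4 neighbours ≥ 1, becomes infected.
  Mo: 1 of 5 neighbours < 5, below threshold.
Round 4 — no new infections; cascade stops.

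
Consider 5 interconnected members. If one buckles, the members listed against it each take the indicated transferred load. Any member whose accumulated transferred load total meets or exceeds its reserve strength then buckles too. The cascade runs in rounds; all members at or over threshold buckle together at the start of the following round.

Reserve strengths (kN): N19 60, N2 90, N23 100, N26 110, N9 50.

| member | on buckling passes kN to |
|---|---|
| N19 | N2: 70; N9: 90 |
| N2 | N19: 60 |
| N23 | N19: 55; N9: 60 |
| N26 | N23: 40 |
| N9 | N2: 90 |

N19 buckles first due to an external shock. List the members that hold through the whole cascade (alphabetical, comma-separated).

Round 1 — N19 buckles (initial).
  N2: +70 → 70 < 90
  N9: +90 → 90 ≥ 50
Round 2 — N9 buckles.
  N2: +90 → 160 ≥ 90
Round 3 — N2 buckles.
No further bucklings.

N23, N26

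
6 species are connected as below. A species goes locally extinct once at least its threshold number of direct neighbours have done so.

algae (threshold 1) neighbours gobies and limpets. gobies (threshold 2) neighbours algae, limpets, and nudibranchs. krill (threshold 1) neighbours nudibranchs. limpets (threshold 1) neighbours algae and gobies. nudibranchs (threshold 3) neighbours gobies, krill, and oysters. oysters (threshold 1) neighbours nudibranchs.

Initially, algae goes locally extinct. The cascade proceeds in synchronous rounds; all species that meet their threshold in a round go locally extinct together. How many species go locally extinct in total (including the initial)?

Round 1 — algae goes locally extinct (initial).
Round 2 — checking thresholds:
  gobies: 1 of 3 neighbours < 2, holds.
  limpets: 1 of 2 neighbours ≥ 1, goes locally extinct.
Round 3 — checking thresholds:
  gobies: 2 of 3 neighbours ≥ 2, goes locally extinct.
Round 4 — no new extinctions; cascade stops.

3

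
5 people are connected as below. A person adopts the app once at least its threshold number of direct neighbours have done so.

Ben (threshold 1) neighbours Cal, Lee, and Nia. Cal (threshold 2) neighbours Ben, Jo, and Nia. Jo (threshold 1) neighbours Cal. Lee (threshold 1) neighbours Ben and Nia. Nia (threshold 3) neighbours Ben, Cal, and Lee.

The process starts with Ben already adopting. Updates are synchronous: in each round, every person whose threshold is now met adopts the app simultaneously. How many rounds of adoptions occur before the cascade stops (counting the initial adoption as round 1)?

2

Round 1 — Ben adopts the app (initial).
Round 2 — checking thresholds:
  Cal: 1 of 3 neighbours < 2, holds.
  Lee: 1 of 2 neighbours ≥ 1, adopts the app.
  Nia: 1 of 3 neighbours < 3, holds.
Round 3 — no new adoptions; cascade stops.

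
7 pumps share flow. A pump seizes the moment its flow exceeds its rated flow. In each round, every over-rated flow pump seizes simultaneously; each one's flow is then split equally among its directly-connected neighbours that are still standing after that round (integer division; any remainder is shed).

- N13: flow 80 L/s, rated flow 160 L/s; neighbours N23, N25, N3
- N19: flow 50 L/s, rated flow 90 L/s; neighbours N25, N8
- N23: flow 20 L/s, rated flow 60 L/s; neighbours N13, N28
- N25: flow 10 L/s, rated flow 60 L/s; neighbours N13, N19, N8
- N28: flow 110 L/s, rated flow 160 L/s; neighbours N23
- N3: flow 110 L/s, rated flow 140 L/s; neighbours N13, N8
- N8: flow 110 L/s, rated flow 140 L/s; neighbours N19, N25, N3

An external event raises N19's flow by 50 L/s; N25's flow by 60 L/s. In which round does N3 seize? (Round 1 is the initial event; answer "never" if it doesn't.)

3

Round 1 — N19 at 100 > 90; N25 at 70 > 60. N19, N25 seize.
  N19 sheds 100 L/s to N8: 100 each.
    N8: 110+100 = 210 > 140
  N25 sheds 70 L/s to N13, N8: 35 each.
    N13: 80+35 = 115 ≤ 160
    N8: 210+35 = 245 > 140
Round 2 — N8 seizes.
  N8 sheds 245 L/s to N3: 245 each.
    N3: 110+245 = 355 > 140
Round 3 — N3 seizes.
  N3 sheds 355 L/s to N13: 355 each.
    N13: 115+355 = 470 > 160
Round 4 — N13 seizes.
  N13 sheds 470 L/s to N23: 470 each.
    N23: 20+470 = 490 > 60
Round 5 — N23 seizes.
  N23 sheds 490 L/s to N28: 490 each.
    N28: 110+490 = 600 > 160
Round 6 — N28 seizes.
  N28 sheds 600 L/s: no online neighbours, lost.
No further seizures.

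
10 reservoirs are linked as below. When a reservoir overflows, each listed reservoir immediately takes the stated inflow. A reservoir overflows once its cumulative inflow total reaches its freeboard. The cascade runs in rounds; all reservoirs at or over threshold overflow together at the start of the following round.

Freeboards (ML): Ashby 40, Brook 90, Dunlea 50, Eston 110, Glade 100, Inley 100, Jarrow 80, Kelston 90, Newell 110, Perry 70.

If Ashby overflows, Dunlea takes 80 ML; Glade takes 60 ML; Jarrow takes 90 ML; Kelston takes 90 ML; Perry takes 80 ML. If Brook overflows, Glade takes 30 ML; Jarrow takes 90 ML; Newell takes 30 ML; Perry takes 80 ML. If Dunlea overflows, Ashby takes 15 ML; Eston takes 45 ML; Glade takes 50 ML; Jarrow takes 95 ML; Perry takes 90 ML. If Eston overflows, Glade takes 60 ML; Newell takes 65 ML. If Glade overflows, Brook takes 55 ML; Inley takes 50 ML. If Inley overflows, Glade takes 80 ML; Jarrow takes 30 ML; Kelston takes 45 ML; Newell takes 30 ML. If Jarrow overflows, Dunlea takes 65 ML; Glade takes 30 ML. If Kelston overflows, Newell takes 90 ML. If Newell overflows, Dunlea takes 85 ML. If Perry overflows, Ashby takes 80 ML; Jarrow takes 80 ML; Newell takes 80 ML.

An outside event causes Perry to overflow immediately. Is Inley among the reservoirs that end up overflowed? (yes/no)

no

Round 1 — Perry overflows (initial).
  Ashby: +80 → 80 ≥ 40
  Jarrow: +80 → 80 ≥ 80
  Newell: +80 → 80 < 110
Round 2 — Ashby, Jarrow overflow.
  Dunlea: +80+65 → 145 ≥ 50
  Glade: +60+30 → 90 < 100
  Kelston: +90 → 90 ≥ 90
Round 3 — Dunlea, Kelston overflow.
  Eston: +45 → 45 < 110
  Glade: +50 → 140 ≥ 100
  Newell: +90 → 170 ≥ 110
Round 4 — Glade, Newell overflow.
  Brook: +55 → 55 < 90
  Inley: +50 → 50 < 100
No further overflows.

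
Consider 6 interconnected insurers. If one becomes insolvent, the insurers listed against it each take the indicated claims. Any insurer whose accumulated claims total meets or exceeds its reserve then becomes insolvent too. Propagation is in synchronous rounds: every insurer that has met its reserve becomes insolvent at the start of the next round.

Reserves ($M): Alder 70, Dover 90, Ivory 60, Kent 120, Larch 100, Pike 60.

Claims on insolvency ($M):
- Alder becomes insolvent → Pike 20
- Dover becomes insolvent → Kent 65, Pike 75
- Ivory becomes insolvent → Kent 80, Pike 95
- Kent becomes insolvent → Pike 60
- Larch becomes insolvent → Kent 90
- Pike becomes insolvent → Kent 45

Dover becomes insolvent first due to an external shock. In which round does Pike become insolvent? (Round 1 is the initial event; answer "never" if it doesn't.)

2

Round 1 — Dover becomes insolvent (initial).
  Kent: +65 → 65 < 120
  Pike: +75 → 75 ≥ 60
Round 2 — Pike becomes insolvent.
  Kent: +45 → 110 < 120
No further insolvencies.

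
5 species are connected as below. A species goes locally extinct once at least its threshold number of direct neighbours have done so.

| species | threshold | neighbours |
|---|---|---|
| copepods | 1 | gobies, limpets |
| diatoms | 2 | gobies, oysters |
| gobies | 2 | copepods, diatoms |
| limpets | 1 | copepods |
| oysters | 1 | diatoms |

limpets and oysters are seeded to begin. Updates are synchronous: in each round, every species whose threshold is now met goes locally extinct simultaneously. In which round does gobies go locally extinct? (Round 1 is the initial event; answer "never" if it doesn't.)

never

Round 1 — limpets, oysters go locally extinct (initial).
Round 2 — checking thresholds:
  copepods: 1 of 2 neighbours ≥ 1, goes locally extinct.
  diatoms: 1 of 2 neighbours < 2, holds.
Round 3 — no new extinctions; cascade stops.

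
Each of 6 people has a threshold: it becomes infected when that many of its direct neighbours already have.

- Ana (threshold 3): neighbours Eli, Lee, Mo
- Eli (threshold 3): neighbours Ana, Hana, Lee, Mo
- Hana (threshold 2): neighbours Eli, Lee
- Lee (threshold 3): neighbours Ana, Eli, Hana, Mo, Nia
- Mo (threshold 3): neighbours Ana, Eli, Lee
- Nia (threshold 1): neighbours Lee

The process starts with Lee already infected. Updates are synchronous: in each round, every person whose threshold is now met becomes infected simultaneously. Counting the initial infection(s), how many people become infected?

2

Round 1 — Lee becomes infected (initial).
Round 2 — checking thresholds:
  Ana: 1 of 3 neighbours < 3, not yet.
  Eli: 1 of 4 neighbours < 3, not yet.
  Hana: 1 of 2 neighbours < 2, not yet.
  Mo: 1 of 3 neighbours < 3, not yet.
  Nia: 1 of 1 neighbours ≥ 1, becomes infected.
Round 3 — no new infections; cascade stops.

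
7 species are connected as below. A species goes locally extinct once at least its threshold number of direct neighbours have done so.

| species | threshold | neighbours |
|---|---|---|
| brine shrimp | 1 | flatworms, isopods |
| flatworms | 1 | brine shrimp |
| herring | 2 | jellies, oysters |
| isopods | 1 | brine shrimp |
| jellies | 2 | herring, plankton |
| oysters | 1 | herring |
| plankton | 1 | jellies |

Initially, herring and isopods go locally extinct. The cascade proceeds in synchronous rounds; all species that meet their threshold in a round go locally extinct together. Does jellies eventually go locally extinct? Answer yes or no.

no

Round 1 — herring, isopods go locally extinct (initial).
Round 2 — checking thresholds:
  brine shrimp: 1 of 2 neighbours ≥ 1, goes locally extinct.
  jellies: 1 of 2 neighbours < 2, below threshold.
  oysters: 1 of 1 neighbours ≥ 1, goes locally extinct.
Round 3 — checking thresholds:
  flatworms: 1 of 1 neighbours ≥ 1, goes locally extinct.
  jellies: 1 of 2 neighbours < 2, below threshold.
Round 4 — no new extinctions; cascade stops.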